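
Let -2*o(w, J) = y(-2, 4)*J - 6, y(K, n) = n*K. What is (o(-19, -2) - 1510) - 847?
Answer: -2362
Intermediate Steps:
y(K, n) = K*n
o(w, J) = 3 + 4*J (o(w, J) = -((-2*4)*J - 6)/2 = -(-8*J - 6)/2 = -(-6 - 8*J)/2 = 3 + 4*J)
(o(-19, -2) - 1510) - 847 = ((3 + 4*(-2)) - 1510) - 847 = ((3 - 8) - 1510) - 847 = (-5 - 1510) - 847 = -1515 - 847 = -2362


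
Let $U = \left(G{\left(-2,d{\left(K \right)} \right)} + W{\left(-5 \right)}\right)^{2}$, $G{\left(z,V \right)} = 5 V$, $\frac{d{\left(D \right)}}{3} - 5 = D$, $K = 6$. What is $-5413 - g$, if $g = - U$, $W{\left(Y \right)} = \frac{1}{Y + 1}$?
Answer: $\frac{347673}{16} \approx 21730.0$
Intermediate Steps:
$d{\left(D \right)} = 15 + 3 D$
$W{\left(Y \right)} = \frac{1}{1 + Y}$
$U = \frac{434281}{16}$ ($U = \left(5 \left(15 + 3 \cdot 6\right) + \frac{1}{1 - 5}\right)^{2} = \left(5 \left(15 + 18\right) + \frac{1}{-4}\right)^{2} = \left(5 \cdot 33 - \frac{1}{4}\right)^{2} = \left(165 - \frac{1}{4}\right)^{2} = \left(\frac{659}{4}\right)^{2} = \frac{434281}{16} \approx 27143.0$)
$g = - \frac{434281}{16}$ ($g = \left(-1\right) \frac{434281}{16} = - \frac{434281}{16} \approx -27143.0$)
$-5413 - g = -5413 - - \frac{434281}{16} = -5413 + \frac{434281}{16} = \frac{347673}{16}$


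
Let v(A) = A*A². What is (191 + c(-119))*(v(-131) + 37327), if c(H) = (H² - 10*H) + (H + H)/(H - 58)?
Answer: -6082192015408/177 ≈ -3.4363e+10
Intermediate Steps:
v(A) = A³
c(H) = H² - 10*H + 2*H/(-58 + H) (c(H) = (H² - 10*H) + (2*H)/(-58 + H) = (H² - 10*H) + 2*H/(-58 + H) = H² - 10*H + 2*H/(-58 + H))
(191 + c(-119))*(v(-131) + 37327) = (191 - 119*(582 + (-119)² - 68*(-119))/(-58 - 119))*((-131)³ + 37327) = (191 - 119*(582 + 14161 + 8092)/(-177))*(-2248091 + 37327) = (191 - 119*(-1/177)*22835)*(-2210764) = (191 + 2717365/177)*(-2210764) = (2751172/177)*(-2210764) = -6082192015408/177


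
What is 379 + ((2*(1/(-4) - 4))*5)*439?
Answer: -36557/2 ≈ -18279.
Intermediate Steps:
379 + ((2*(1/(-4) - 4))*5)*439 = 379 + ((2*(-¼ - 4))*5)*439 = 379 + ((2*(-17/4))*5)*439 = 379 - 17/2*5*439 = 379 - 85/2*439 = 379 - 37315/2 = -36557/2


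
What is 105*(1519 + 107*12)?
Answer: 294315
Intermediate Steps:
105*(1519 + 107*12) = 105*(1519 + 1284) = 105*2803 = 294315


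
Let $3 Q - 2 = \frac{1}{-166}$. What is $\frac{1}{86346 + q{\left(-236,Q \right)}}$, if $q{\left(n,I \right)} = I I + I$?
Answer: $\frac{248004}{21414427783} \approx 1.1581 \cdot 10^{-5}$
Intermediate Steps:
$Q = \frac{331}{498}$ ($Q = \frac{2}{3} + \frac{1}{3 \left(-166\right)} = \frac{2}{3} + \frac{1}{3} \left(- \frac{1}{166}\right) = \frac{2}{3} - \frac{1}{498} = \frac{331}{498} \approx 0.66466$)
$q{\left(n,I \right)} = I + I^{2}$ ($q{\left(n,I \right)} = I^{2} + I = I + I^{2}$)
$\frac{1}{86346 + q{\left(-236,Q \right)}} = \frac{1}{86346 + \frac{331 \left(1 + \frac{331}{498}\right)}{498}} = \frac{1}{86346 + \frac{331}{498} \cdot \frac{829}{498}} = \frac{1}{86346 + \frac{274399}{248004}} = \frac{1}{\frac{21414427783}{248004}} = \frac{248004}{21414427783}$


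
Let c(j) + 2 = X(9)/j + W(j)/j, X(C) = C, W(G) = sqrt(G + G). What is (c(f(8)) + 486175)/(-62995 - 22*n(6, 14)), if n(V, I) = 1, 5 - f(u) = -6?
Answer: -100904/13079 - sqrt(22)/693187 ≈ -7.7150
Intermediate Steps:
W(G) = sqrt(2)*sqrt(G) (W(G) = sqrt(2*G) = sqrt(2)*sqrt(G))
f(u) = 11 (f(u) = 5 - 1*(-6) = 5 + 6 = 11)
c(j) = -2 + 9/j + sqrt(2)/sqrt(j) (c(j) = -2 + (9/j + (sqrt(2)*sqrt(j))/j) = -2 + (9/j + sqrt(2)/sqrt(j)) = -2 + 9/j + sqrt(2)/sqrt(j))
(c(f(8)) + 486175)/(-62995 - 22*n(6, 14)) = ((-2 + 9/11 + sqrt(2)/sqrt(11)) + 486175)/(-62995 - 22*1) = ((-2 + 9*(1/11) + sqrt(2)*(sqrt(11)/11)) + 486175)/(-62995 - 22) = ((-2 + 9/11 + sqrt(22)/11) + 486175)/(-63017) = ((-13/11 + sqrt(22)/11) + 486175)*(-1/63017) = (5347912/11 + sqrt(22)/11)*(-1/63017) = -100904/13079 - sqrt(22)/693187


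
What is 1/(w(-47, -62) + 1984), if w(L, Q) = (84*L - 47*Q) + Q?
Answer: 1/888 ≈ 0.0011261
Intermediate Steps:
w(L, Q) = -46*Q + 84*L (w(L, Q) = (-47*Q + 84*L) + Q = -46*Q + 84*L)
1/(w(-47, -62) + 1984) = 1/((-46*(-62) + 84*(-47)) + 1984) = 1/((2852 - 3948) + 1984) = 1/(-1096 + 1984) = 1/888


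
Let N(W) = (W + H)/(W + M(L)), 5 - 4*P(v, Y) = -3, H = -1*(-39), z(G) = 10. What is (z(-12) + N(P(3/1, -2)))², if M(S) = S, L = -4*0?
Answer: 3721/4 ≈ 930.25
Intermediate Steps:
H = 39
L = 0
P(v, Y) = 2 (P(v, Y) = 5/4 - ¼*(-3) = 5/4 + ¾ = 2)
N(W) = (39 + W)/W (N(W) = (W + 39)/(W + 0) = (39 + W)/W)
(z(-12) + N(P(3/1, -2)))² = (10 + (39 + 2)/2)² = (10 + (½)*41)² = (10 + 41/2)² = (61/2)² = 3721/4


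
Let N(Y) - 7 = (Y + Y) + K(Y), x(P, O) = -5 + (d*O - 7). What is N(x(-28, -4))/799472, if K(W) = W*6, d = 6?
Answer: -281/799472 ≈ -0.00035148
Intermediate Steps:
K(W) = 6*W
x(P, O) = -12 + 6*O (x(P, O) = -5 + (6*O - 7) = -5 + (-7 + 6*O) = -12 + 6*O)
N(Y) = 7 + 8*Y (N(Y) = 7 + ((Y + Y) + 6*Y) = 7 + (2*Y + 6*Y) = 7 + 8*Y)
N(x(-28, -4))/799472 = (7 + 8*(-12 + 6*(-4)))/799472 = (7 + 8*(-12 - 24))*(1/799472) = (7 + 8*(-36))*(1/799472) = (7 - 288)*(1/799472) = -281*1/799472 = -281/799472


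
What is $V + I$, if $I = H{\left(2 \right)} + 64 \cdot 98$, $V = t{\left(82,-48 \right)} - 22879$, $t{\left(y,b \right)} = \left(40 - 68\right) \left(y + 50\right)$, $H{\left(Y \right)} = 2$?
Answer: $-20301$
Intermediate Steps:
$t{\left(y,b \right)} = -1400 - 28 y$ ($t{\left(y,b \right)} = - 28 \left(50 + y\right) = -1400 - 28 y$)
$V = -26575$ ($V = \left(-1400 - 2296\right) - 22879 = -3696 - 22879 = -26575$)
$I = 6274$ ($I = 2 + 64 \cdot 98 = 2 + 6272 = 6274$)
$V + I = -26575 + 6274 = -20301$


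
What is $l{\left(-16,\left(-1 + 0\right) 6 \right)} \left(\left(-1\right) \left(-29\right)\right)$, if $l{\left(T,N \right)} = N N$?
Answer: $1044$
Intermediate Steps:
$l{\left(T,N \right)} = N^{2}$
$l{\left(-16,\left(-1 + 0\right) 6 \right)} \left(\left(-1\right) \left(-29\right)\right) = \left(\left(-1 + 0\right) 6\right)^{2} \left(\left(-1\right) \left(-29\right)\right) = \left(\left(-1\right) 6\right)^{2} \cdot 29 = \left(-6\right)^{2} \cdot 29 = 36 \cdot 29 = 1044$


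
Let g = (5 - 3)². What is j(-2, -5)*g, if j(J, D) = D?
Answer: -20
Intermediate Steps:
g = 4 (g = 2² = 4)
j(-2, -5)*g = -5*4 = -20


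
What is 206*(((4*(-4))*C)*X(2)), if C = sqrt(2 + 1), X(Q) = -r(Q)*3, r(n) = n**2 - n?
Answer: 19776*sqrt(3) ≈ 34253.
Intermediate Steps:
X(Q) = -3*Q*(-1 + Q) (X(Q) = -Q*(-1 + Q)*3 = -3*Q*(-1 + Q))
C = sqrt(3) ≈ 1.7320
206*(((4*(-4))*C)*X(2)) = 206*(((4*(-4))*sqrt(3))*(3*2*(1 - 1*2))) = 206*((-16*sqrt(3))*(3*2*(1 - 2))) = 206*((-16*sqrt(3))*(3*2*(-1))) = 206*(-16*sqrt(3)*(-6)) = 206*(96*sqrt(3)) = 19776*sqrt(3)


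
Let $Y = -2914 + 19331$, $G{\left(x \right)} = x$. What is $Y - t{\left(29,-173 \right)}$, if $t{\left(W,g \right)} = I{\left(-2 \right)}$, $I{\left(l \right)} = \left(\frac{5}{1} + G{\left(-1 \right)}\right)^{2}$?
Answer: $16401$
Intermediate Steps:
$I{\left(l \right)} = 16$ ($I{\left(l \right)} = \left(\frac{5}{1} - 1\right)^{2} = \left(5 \cdot 1 - 1\right)^{2} = \left(5 - 1\right)^{2} = 4^{2} = 16$)
$t{\left(W,g \right)} = 16$
$Y = 16417$
$Y - t{\left(29,-173 \right)} = 16417 - 16 = 16401$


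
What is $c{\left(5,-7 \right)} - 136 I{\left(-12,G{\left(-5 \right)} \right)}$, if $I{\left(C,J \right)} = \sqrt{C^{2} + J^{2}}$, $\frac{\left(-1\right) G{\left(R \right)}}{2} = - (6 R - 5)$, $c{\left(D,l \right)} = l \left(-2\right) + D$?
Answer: $19 - 272 \sqrt{1261} \approx -9639.9$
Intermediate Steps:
$c{\left(D,l \right)} = D - 2 l$ ($c{\left(D,l \right)} = - 2 l + D = D - 2 l$)
$G{\left(R \right)} = -10 + 12 R$ ($G{\left(R \right)} = - 2 \left(- (6 R - 5)\right) = - 2 \left(- (-5 + 6 R)\right) = - 2 \left(5 - 6 R\right) = -10 + 12 R$)
$c{\left(5,-7 \right)} - 136 I{\left(-12,G{\left(-5 \right)} \right)} = \left(5 - -14\right) - 136 \sqrt{\left(-12\right)^{2} + \left(-10 + 12 \left(-5\right)\right)^{2}} = \left(5 + 14\right) - 136 \sqrt{144 + \left(-10 - 60\right)^{2}} = 19 - 136 \sqrt{144 + \left(-70\right)^{2}} = 19 - 136 \sqrt{144 + 4900} = 19 - 136 \sqrt{5044} = 19 - 136 \cdot 2 \sqrt{1261} = 19 - 272 \sqrt{1261}$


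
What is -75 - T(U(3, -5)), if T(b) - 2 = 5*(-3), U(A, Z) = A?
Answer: -62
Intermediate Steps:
T(b) = -13 (T(b) = 2 + 5*(-3) = 2 - 15 = -13)
-75 - T(U(3, -5)) = -75 - 1*(-13) = -75 + 13 = -62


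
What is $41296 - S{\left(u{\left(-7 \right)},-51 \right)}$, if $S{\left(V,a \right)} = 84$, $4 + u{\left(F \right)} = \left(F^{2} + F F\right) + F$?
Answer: $41212$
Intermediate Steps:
$u{\left(F \right)} = -4 + F + 2 F^{2}$ ($u{\left(F \right)} = -4 + \left(\left(F^{2} + F F\right) + F\right) = -4 + \left(\left(F^{2} + F^{2}\right) + F\right) = -4 + \left(2 F^{2} + F\right) = -4 + \left(F + 2 F^{2}\right) = -4 + F + 2 F^{2}$)
$41296 - S{\left(u{\left(-7 \right)},-51 \right)} = 41296 - 84 = 41212$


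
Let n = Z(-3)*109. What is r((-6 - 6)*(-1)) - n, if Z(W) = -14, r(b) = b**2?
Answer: 1670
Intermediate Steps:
n = -1526 (n = -14*109 = -1526)
r((-6 - 6)*(-1)) - n = ((-6 - 6)*(-1))**2 - 1*(-1526) = (-12*(-1))**2 + 1526 = 12**2 + 1526 = 144 + 1526 = 1670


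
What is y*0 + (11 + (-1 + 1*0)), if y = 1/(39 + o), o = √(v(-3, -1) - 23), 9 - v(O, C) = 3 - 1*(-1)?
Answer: 10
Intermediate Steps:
v(O, C) = 5 (v(O, C) = 9 - (3 - 1*(-1)) = 9 - (3 + 1) = 9 - 1*4 = 9 - 4 = 5)
o = 3*I*√2 (o = √(5 - 23) = √(-18) = 3*I*√2 ≈ 4.2426*I)
y = 1/(39 + 3*I*√2) ≈ 0.025341 - 0.0027568*I
y*0 + (11 + (-1 + 1*0)) = (13/513 - I*√2/513)*0 + (11 + (-1 + 1*0)) = 0 + (11 + (-1 + 0)) = 0 + (11 - 1) = 0 + 10 = 10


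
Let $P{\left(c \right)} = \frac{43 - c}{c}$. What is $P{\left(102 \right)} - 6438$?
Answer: $- \frac{656735}{102} \approx -6438.6$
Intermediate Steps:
$P{\left(c \right)} = \frac{43 - c}{c}$
$P{\left(102 \right)} - 6438 = \frac{43 - 102}{102} - 6438 = \frac{1}{102} \left(-59\right) - 6438 = - \frac{59}{102} - 6438 = - \frac{656735}{102}$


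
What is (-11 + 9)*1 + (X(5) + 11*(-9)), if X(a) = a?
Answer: -96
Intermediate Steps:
(-11 + 9)*1 + (X(5) + 11*(-9)) = (-11 + 9)*1 + (5 + 11*(-9)) = -2*1 + (5 - 99) = -2 - 94 = -96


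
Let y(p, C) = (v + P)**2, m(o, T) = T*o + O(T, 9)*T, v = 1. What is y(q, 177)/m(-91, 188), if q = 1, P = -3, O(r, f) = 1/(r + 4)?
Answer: -192/821137 ≈ -0.00023382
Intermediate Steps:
O(r, f) = 1/(4 + r)
m(o, T) = T*o + T/(4 + T)
y(p, C) = 4 (y(p, C) = (1 - 3)**2 = (-2)**2 = 4)
y(q, 177)/m(-91, 188) = 4/((188*(1 - 91*(4 + 188))/(4 + 188))) = 4/((188*(1 - 91*192)/192)) = 4/((188*(1/192)*(1 - 17472))) = 4/((188*(1/192)*(-17471))) = 4/(-821137/48) = 4*(-48/821137) = -192/821137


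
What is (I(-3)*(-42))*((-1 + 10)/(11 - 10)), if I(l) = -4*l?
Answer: -4536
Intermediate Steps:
(I(-3)*(-42))*((-1 + 10)/(11 - 10)) = (-4*(-3)*(-42))*((-1 + 10)/(11 - 10)) = (12*(-42))*(9/1) = -4536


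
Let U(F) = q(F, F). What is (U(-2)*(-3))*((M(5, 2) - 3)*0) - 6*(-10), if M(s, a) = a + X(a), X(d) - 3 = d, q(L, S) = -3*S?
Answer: 60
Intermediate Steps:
X(d) = 3 + d
U(F) = -3*F
M(s, a) = 3 + 2*a (M(s, a) = a + (3 + a) = 3 + 2*a)
(U(-2)*(-3))*((M(5, 2) - 3)*0) - 6*(-10) = (-3*(-2)*(-3))*(((3 + 2*2) - 3)*0) - 6*(-10) = (6*(-3))*(((3 + 4) - 3)*0) + 60 = -18*(7 - 3)*0 + 60 = -72*0 + 60 = -18*0 + 60 = 0 + 60 = 60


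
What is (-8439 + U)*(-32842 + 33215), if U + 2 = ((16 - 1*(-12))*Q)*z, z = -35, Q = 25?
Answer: -12286993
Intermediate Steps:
U = -24502 (U = -2 + ((16 - 1*(-12))*25)*(-35) = -2 + ((16 + 12)*25)*(-35) = -2 + (28*25)*(-35) = -2 + 700*(-35) = -2 - 24500 = -24502)
(-8439 + U)*(-32842 + 33215) = (-8439 - 24502)*(-32842 + 33215) = -32941*373 = -12286993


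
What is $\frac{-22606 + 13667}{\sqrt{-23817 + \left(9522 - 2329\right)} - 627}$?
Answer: $\frac{5604753}{409753} + \frac{35756 i \sqrt{1039}}{409753} \approx 13.678 + 2.8128 i$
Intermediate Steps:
$\frac{-22606 + 13667}{\sqrt{-23817 + \left(9522 - 2329\right)} - 627} = - \frac{8939}{\sqrt{-23817 + \left(9522 - 2329\right)} - 627} = - \frac{8939}{\sqrt{-23817 + 7193} - 627} = - \frac{8939}{\sqrt{-16624} - 627} = - \frac{8939}{4 i \sqrt{1039} - 627} = - \frac{8939}{-627 + 4 i \sqrt{1039}}$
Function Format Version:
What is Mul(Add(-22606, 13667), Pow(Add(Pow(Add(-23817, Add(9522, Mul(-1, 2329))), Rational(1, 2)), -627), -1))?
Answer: Add(Rational(5604753, 409753), Mul(Rational(35756, 409753), I, Pow(1039, Rational(1, 2)))) ≈ Add(13.678, Mul(2.8128, I))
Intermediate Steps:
Mul(Add(-22606, 13667), Pow(Add(Pow(Add(-23817, Add(9522, Mul(-1, 2329))), Rational(1, 2)), -627), -1)) = Mul(-8939, Pow(Add(Pow(Add(-23817, Add(9522, -2329)), Rational(1, 2)), -627), -1)) = Mul(-8939, Pow(Add(Pow(Add(-23817, 7193), Rational(1, 2)), -627), -1)) = Mul(-8939, Pow(Add(Pow(-16624, Rational(1, 2)), -627), -1)) = Mul(-8939, Pow(Add(Mul(4, I, Pow(1039, Rational(1, 2))), -627), -1)) = Mul(-8939, Pow(Add(-627, Mul(4, I, Pow(1039, Rational(1, 2)))), -1))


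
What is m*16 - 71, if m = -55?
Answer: -951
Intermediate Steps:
m*16 - 71 = -55*16 - 71 = -880 - 71 = -951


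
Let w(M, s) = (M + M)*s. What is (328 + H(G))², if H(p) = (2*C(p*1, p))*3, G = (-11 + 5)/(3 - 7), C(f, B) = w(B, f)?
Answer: 126025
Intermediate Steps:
w(M, s) = 2*M*s (w(M, s) = (2*M)*s = 2*M*s)
C(f, B) = 2*B*f
G = 3/2 (G = -6/(-4) = -6*(-¼) = 3/2 ≈ 1.5000)
H(p) = 12*p² (H(p) = (2*(2*p*(p*1)))*3 = (2*(2*p*p))*3 = (2*(2*p²))*3 = (4*p²)*3 = 12*p²)
(328 + H(G))² = (328 + 12*(3/2)²)² = (328 + 12*(9/4))² = (328 + 27)² = 355² = 126025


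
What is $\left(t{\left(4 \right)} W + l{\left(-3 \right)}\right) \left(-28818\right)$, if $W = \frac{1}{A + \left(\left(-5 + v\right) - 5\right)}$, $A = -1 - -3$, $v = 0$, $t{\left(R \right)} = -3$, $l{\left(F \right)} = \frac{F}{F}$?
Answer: $- \frac{158499}{4} \approx -39625.0$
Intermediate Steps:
$l{\left(F \right)} = 1$
$A = 2$ ($A = -1 + 3 = 2$)
$W = - \frac{1}{8}$ ($W = \frac{1}{2 + \left(\left(-5 + 0\right) - 5\right)} = \frac{1}{2 - 10} = \frac{1}{-8} = - \frac{1}{8} \approx -0.125$)
$\left(t{\left(4 \right)} W + l{\left(-3 \right)}\right) \left(-28818\right) = \left(\left(-3\right) \left(- \frac{1}{8}\right) + 1\right) \left(-28818\right) = \left(\frac{3}{8} + 1\right) \left(-28818\right) = \frac{11}{8} \left(-28818\right) = - \frac{158499}{4}$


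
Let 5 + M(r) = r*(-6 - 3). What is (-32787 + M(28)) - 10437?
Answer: -43481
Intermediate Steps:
M(r) = -5 - 9*r (M(r) = -5 + r*(-6 - 3) = -5 + r*(-9) = -5 - 9*r)
(-32787 + M(28)) - 10437 = (-32787 + (-5 - 9*28)) - 10437 = (-32787 + (-5 - 252)) - 10437 = (-32787 - 257) - 10437 = -33044 - 10437 = -43481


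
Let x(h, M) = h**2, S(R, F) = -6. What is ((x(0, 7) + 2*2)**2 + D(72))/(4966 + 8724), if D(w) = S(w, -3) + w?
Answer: 41/6845 ≈ 0.0059898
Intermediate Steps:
D(w) = -6 + w
((x(0, 7) + 2*2)**2 + D(72))/(4966 + 8724) = ((0**2 + 2*2)**2 + (-6 + 72))/(4966 + 8724) = ((0 + 4)**2 + 66)/13690 = (4**2 + 66)*(1/13690) = (16 + 66)*(1/13690) = 82*(1/13690) = 41/6845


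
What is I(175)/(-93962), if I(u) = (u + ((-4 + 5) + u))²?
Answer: -123201/93962 ≈ -1.3112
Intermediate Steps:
I(u) = (1 + 2*u)² (I(u) = (u + (1 + u))² = (1 + 2*u)²)
I(175)/(-93962) = (1 + 2*175)²/(-93962) = (1 + 350)²*(-1/93962) = 351²*(-1/93962) = 123201*(-1/93962) = -123201/93962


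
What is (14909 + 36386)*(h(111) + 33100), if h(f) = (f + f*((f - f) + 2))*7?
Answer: 1817433145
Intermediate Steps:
h(f) = 21*f (h(f) = (f + f*(0 + 2))*7 = (f + f*2)*7 = (f + 2*f)*7 = (3*f)*7 = 21*f)
(14909 + 36386)*(h(111) + 33100) = (14909 + 36386)*(21*111 + 33100) = 51295*(2331 + 33100) = 51295*35431 = 1817433145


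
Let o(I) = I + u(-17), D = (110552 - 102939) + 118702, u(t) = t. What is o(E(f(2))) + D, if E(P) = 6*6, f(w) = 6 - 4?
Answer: 126334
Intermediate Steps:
f(w) = 2
D = 126315 (D = 7613 + 118702 = 126315)
E(P) = 36
o(I) = -17 + I (o(I) = I - 17 = -17 + I)
o(E(f(2))) + D = (-17 + 36) + 126315 = 19 + 126315 = 126334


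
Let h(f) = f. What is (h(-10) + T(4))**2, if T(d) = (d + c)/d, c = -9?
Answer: 2025/16 ≈ 126.56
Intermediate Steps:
T(d) = (-9 + d)/d (T(d) = (d - 9)/d = (-9 + d)/d)
(h(-10) + T(4))**2 = (-10 + (-9 + 4)/4)**2 = (-10 + (1/4)*(-5))**2 = (-10 - 5/4)**2 = (-45/4)**2 = 2025/16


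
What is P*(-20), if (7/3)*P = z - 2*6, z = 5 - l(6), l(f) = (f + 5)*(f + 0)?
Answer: 4380/7 ≈ 625.71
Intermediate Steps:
l(f) = f*(5 + f) (l(f) = (5 + f)*f = f*(5 + f))
z = -61 (z = 5 - 6*(5 + 6) = 5 - 6*11 = 5 - 1*66 = 5 - 66 = -61)
P = -219/7 (P = 3*(-61 - 2*6)/7 = 3*(-61 - 12)/7 = (3/7)*(-73) = -219/7 ≈ -31.286)
P*(-20) = -219/7*(-20) = 4380/7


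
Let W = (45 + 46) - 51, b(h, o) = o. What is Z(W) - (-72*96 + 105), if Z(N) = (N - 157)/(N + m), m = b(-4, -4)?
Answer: 27215/4 ≈ 6803.8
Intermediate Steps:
W = 40 (W = 91 - 51 = 40)
m = -4
Z(N) = (-157 + N)/(-4 + N) (Z(N) = (N - 157)/(N - 4) = (-157 + N)/(-4 + N))
Z(W) - (-72*96 + 105) = (-157 + 40)/(-4 + 40) - (-72*96 + 105) = -117/36 - (-6912 + 105) = (1/36)*(-117) - 1*(-6807) = -13/4 + 6807 = 27215/4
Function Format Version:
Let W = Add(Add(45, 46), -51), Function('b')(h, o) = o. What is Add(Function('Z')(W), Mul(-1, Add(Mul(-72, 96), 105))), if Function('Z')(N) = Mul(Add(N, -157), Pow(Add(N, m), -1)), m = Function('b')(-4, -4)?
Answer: Rational(27215, 4) ≈ 6803.8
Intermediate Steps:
W = 40 (W = Add(91, -51) = 40)
m = -4
Function('Z')(N) = Mul(Pow(Add(-4, N), -1), Add(-157, N)) (Function('Z')(N) = Mul(Add(N, -157), Pow(Add(N, -4), -1)) = Mul(Add(-157, N), Pow(Add(-4, N), -1)) = Mul(Pow(Add(-4, N), -1), Add(-157, N)))
Add(Function('Z')(W), Mul(-1, Add(Mul(-72, 96), 105))) = Add(Mul(Pow(Add(-4, 40), -1), Add(-157, 40)), Mul(-1, Add(Mul(-72, 96), 105))) = Add(Mul(Pow(36, -1), -117), Mul(-1, Add(-6912, 105))) = Add(Mul(Rational(1, 36), -117), Mul(-1, -6807)) = Add(Rational(-13, 4), 6807) = Rational(27215, 4)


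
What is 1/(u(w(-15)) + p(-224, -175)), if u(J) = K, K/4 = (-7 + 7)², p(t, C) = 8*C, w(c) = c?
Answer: -1/1400 ≈ -0.00071429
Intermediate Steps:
K = 0 (K = 4*(-7 + 7)² = 4*0² = 4*0 = 0)
u(J) = 0
1/(u(w(-15)) + p(-224, -175)) = 1/(0 + 8*(-175)) = 1/(0 - 1400) = 1/(-1400) = -1/1400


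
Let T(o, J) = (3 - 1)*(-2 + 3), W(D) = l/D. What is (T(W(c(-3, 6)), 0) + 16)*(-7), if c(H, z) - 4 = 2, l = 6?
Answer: -126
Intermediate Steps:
c(H, z) = 6 (c(H, z) = 4 + 2 = 6)
W(D) = 6/D
T(o, J) = 2 (T(o, J) = 2*1 = 2)
(T(W(c(-3, 6)), 0) + 16)*(-7) = (2 + 16)*(-7) = 18*(-7) = -126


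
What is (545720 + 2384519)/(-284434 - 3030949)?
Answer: -2930239/3315383 ≈ -0.88383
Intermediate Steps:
(545720 + 2384519)/(-284434 - 3030949) = 2930239/(-3315383) = 2930239*(-1/3315383) = -2930239/3315383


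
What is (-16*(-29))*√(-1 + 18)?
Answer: 464*√17 ≈ 1913.1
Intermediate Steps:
(-16*(-29))*√(-1 + 18) = 464*√17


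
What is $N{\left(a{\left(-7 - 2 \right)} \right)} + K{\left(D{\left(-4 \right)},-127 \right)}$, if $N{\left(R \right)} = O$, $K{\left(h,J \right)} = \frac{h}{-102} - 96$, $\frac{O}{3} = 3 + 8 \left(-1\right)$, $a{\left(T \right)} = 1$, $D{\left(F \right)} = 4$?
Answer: $- \frac{5663}{51} \approx -111.04$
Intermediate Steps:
$O = -15$ ($O = 3 \left(3 + 8 \left(-1\right)\right) = 3 \left(3 - 8\right) = 3 \left(-5\right) = -15$)
$K{\left(h,J \right)} = -96 - \frac{h}{102}$ ($K{\left(h,J \right)} = h \left(- \frac{1}{102}\right) - 96 = - \frac{h}{102} - 96 = -96 - \frac{h}{102}$)
$N{\left(R \right)} = -15$
$N{\left(a{\left(-7 - 2 \right)} \right)} + K{\left(D{\left(-4 \right)},-127 \right)} = -15 - \frac{4898}{51} = - \frac{5663}{51}$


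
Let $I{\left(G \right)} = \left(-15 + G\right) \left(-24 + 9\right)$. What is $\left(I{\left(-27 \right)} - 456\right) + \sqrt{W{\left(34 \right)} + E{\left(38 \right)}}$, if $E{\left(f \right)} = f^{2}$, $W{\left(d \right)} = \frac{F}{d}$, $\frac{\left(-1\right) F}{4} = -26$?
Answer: $174 + \frac{10 \sqrt{4182}}{17} \approx 212.04$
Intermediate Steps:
$F = 104$ ($F = \left(-4\right) \left(-26\right) = 104$)
$W{\left(d \right)} = \frac{104}{d}$
$I{\left(G \right)} = 225 - 15 G$ ($I{\left(G \right)} = \left(-15 + G\right) \left(-15\right) = 225 - 15 G$)
$\left(I{\left(-27 \right)} - 456\right) + \sqrt{W{\left(34 \right)} + E{\left(38 \right)}} = \left(\left(225 - -405\right) - 456\right) + \sqrt{\frac{104}{34} + 38^{2}} = \left(\left(225 + 405\right) - 456\right) + \sqrt{104 \cdot \frac{1}{34} + 1444} = \left(630 - 456\right) + \sqrt{\frac{52}{17} + 1444} = 174 + \sqrt{\frac{24600}{17}} = 174 + \frac{10 \sqrt{4182}}{17}$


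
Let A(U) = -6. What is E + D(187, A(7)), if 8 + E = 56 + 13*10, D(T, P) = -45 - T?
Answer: -54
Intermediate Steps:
E = 178 (E = -8 + (56 + 13*10) = -8 + (56 + 130) = -8 + 186 = 178)
E + D(187, A(7)) = 178 + (-45 - 1*187) = 178 + (-45 - 187) = 178 - 232 = -54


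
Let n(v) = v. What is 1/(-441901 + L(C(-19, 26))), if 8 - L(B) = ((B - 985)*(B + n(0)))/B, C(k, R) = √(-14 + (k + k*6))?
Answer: I/(-440908*I + 7*√3) ≈ -2.268e-6 + 6.2368e-11*I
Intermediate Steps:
C(k, R) = √(-14 + 7*k) (C(k, R) = √(-14 + (k + 6*k)) = √(-14 + 7*k))
L(B) = 993 - B (L(B) = 8 - (B - 985)*(B + 0)/B = 8 - (-985 + B)*B/B = 8 - B*(-985 + B)/B = 8 - (-985 + B) = 8 + (985 - B) = 993 - B)
1/(-441901 + L(C(-19, 26))) = 1/(-441901 + (993 - √(-14 + 7*(-19)))) = 1/(-441901 + (993 - √(-14 - 133))) = 1/(-441901 + (993 - √(-147))) = 1/(-441901 + (993 - 7*I*√3)) = 1/(-440908 - 7*I*√3)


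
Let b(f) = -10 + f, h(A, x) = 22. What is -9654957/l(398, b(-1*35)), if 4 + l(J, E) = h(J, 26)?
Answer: -1072773/2 ≈ -5.3639e+5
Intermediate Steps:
l(J, E) = 18 (l(J, E) = -4 + 22 = 18)
-9654957/l(398, b(-1*35)) = -9654957/18 = -9654957*1/18 = -1072773/2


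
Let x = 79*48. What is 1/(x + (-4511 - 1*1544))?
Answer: -1/2263 ≈ -0.00044189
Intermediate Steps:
x = 3792
1/(x + (-4511 - 1*1544)) = 1/(3792 + (-4511 - 1*1544)) = 1/(3792 + (-4511 - 1544)) = 1/(3792 - 6055) = 1/(-2263) = -1/2263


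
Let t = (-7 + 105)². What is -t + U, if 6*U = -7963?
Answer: -65587/6 ≈ -10931.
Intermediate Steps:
t = 9604 (t = 98² = 9604)
U = -7963/6 (U = (⅙)*(-7963) = -7963/6 ≈ -1327.2)
-t + U = -1*9604 - 7963/6 = -9604 - 7963/6 = -65587/6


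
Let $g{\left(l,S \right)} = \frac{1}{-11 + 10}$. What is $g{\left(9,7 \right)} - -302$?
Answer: $301$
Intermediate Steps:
$g{\left(l,S \right)} = -1$ ($g{\left(l,S \right)} = \frac{1}{-1} = -1$)
$g{\left(9,7 \right)} - -302 = -1 - -302 = -1 + 302 = 301$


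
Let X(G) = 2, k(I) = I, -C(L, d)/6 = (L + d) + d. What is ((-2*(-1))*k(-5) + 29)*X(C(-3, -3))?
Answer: 38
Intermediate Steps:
C(L, d) = -12*d - 6*L (C(L, d) = -6*((L + d) + d) = -6*(L + 2*d) = -12*d - 6*L)
((-2*(-1))*k(-5) + 29)*X(C(-3, -3)) = (-2*(-1)*(-5) + 29)*2 = (2*(-5) + 29)*2 = (-10 + 29)*2 = 19*2 = 38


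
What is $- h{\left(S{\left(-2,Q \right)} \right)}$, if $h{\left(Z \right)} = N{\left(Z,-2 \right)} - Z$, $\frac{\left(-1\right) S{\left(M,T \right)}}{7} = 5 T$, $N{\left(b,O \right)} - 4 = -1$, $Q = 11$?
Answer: $-388$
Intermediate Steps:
$N{\left(b,O \right)} = 3$ ($N{\left(b,O \right)} = 4 - 1 = 3$)
$S{\left(M,T \right)} = - 35 T$ ($S{\left(M,T \right)} = - 7 \cdot 5 T = - 35 T$)
$h{\left(Z \right)} = 3 - Z$
$- h{\left(S{\left(-2,Q \right)} \right)} = - (3 - \left(-35\right) 11) = - (3 - -385) = - (3 + 385) = \left(-1\right) 388 = -388$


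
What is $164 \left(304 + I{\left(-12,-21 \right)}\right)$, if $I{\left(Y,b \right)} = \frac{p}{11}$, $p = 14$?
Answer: $\frac{550712}{11} \approx 50065.0$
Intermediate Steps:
$I{\left(Y,b \right)} = \frac{14}{11}$
$164 \left(304 + I{\left(-12,-21 \right)}\right) = 164 \left(304 + \frac{14}{11}\right) = 164 \cdot \frac{3358}{11} = \frac{550712}{11}$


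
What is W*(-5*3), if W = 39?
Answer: -585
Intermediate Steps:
W*(-5*3) = 39*(-5*3) = 39*(-15) = -585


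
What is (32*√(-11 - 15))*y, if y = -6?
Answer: -192*I*√26 ≈ -979.01*I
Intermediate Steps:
(32*√(-11 - 15))*y = (32*√(-11 - 15))*(-6) = (32*√(-26))*(-6) = (32*(I*√26))*(-6) = (32*I*√26)*(-6) = -192*I*√26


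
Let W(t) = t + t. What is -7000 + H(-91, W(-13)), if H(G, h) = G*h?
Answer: -4634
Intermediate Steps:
W(t) = 2*t
-7000 + H(-91, W(-13)) = -7000 - 182*(-13) = -7000 - 91*(-26) = -7000 + 2366 = -4634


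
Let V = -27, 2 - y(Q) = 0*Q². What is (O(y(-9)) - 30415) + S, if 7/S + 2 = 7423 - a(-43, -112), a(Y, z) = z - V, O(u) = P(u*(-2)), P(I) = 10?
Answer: -228219923/7506 ≈ -30405.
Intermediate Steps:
y(Q) = 2 (y(Q) = 2 - 0*Q² = 2 - 1*0 = 2 + 0 = 2)
O(u) = 10
a(Y, z) = 27 + z (a(Y, z) = z - 1*(-27) = z + 27 = 27 + z)
S = 7/7506 (S = 7/(-2 + (7423 - (27 - 112))) = 7/(-2 + (7423 - 1*(-85))) = 7/(-2 + (7423 + 85)) = 7/(-2 + 7508) = 7/7506 ≈ 0.00093259)
(O(y(-9)) - 30415) + S = (10 - 30415) + 7/7506 = -30405 + 7/7506 = -228219923/7506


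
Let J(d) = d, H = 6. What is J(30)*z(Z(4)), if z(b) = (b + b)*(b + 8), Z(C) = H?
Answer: 5040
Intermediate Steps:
Z(C) = 6
z(b) = 2*b*(8 + b) (z(b) = (2*b)*(8 + b) = 2*b*(8 + b))
J(30)*z(Z(4)) = 30*(2*6*(8 + 6)) = 30*(2*6*14) = 30*168 = 5040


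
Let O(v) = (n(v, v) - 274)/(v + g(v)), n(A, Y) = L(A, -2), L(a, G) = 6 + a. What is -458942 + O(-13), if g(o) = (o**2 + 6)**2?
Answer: -14049132785/30612 ≈ -4.5894e+5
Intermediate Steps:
n(A, Y) = 6 + A
g(o) = (6 + o**2)**2
O(v) = (-268 + v)/(v + (6 + v**2)**2) (O(v) = ((6 + v) - 274)/(v + (6 + v**2)**2) = (-268 + v)/(v + (6 + v**2)**2))
-458942 + O(-13) = -458942 + (-268 - 13)/(-13 + (6 + (-13)**2)**2) = -458942 - 281/(-13 + (6 + 169)**2) = -458942 - 281/(-13 + 175**2) = -458942 - 281/(-13 + 30625) = -458942 - 281/30612 = -14049132785/30612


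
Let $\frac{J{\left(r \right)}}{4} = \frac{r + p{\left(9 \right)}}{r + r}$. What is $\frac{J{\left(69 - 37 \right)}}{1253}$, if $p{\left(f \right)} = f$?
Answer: $\frac{41}{20048} \approx 0.0020451$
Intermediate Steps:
$J{\left(r \right)} = \frac{2 \left(9 + r\right)}{r}$ ($J{\left(r \right)} = 4 \frac{r + 9}{r + r} = 4 \frac{9 + r}{2 r} = \frac{2 \left(9 + r\right)}{r}$)
$\frac{J{\left(69 - 37 \right)}}{1253} = \frac{2 + \frac{18}{69 - 37}}{1253} = \left(2 + \frac{18}{32}\right) \frac{1}{1253} = \left(2 + 18 \cdot \frac{1}{32}\right) \frac{1}{1253} = \left(2 + \frac{9}{16}\right) \frac{1}{1253} = \frac{41}{16} \cdot \frac{1}{1253} = \frac{41}{20048}$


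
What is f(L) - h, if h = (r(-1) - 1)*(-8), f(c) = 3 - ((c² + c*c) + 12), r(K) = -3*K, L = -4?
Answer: -25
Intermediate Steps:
f(c) = -9 - 2*c² (f(c) = 3 - ((c² + c²) + 12) = 3 - (2*c² + 12) = 3 - (12 + 2*c²) = 3 + (-12 - 2*c²) = -9 - 2*c²)
h = -16 (h = (-3*(-1) - 1)*(-8) = (3 - 1)*(-8) = 2*(-8) = -16)
f(L) - h = (-9 - 2*(-4)²) - 1*(-16) = (-9 - 2*16) + 16 = (-9 - 32) + 16 = -41 + 16 = -25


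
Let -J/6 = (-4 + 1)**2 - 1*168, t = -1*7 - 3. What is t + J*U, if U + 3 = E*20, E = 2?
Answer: 35288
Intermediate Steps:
t = -10 (t = -7 - 3 = -10)
U = 37 (U = -3 + 2*20 = -3 + 40 = 37)
J = 954 (J = -6*((-4 + 1)**2 - 1*168) = -6*((-3)**2 - 168) = -6*(9 - 168) = -6*(-159) = 954)
t + J*U = -10 + 954*37 = -10 + 35298 = 35288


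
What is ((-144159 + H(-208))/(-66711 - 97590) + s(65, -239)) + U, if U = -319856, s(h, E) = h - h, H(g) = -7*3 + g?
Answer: -52552516268/164301 ≈ -3.1986e+5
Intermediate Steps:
H(g) = -21 + g
s(h, E) = 0
((-144159 + H(-208))/(-66711 - 97590) + s(65, -239)) + U = ((-144159 + (-21 - 208))/(-66711 - 97590) + 0) - 319856 = ((-144159 - 229)/(-164301) + 0) - 319856 = (-144388*(-1/164301) + 0) - 319856 = (144388/164301 + 0) - 319856 = 144388/164301 - 319856 = -52552516268/164301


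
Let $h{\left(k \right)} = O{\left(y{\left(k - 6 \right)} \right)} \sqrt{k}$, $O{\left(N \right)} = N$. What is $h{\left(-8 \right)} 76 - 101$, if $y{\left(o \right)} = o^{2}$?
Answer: $-101 + 29792 i \sqrt{2} \approx -101.0 + 42132.0 i$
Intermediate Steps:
$h{\left(k \right)} = \sqrt{k} \left(-6 + k\right)^{2}$ ($h{\left(k \right)} = \left(k - 6\right)^{2} \sqrt{k} = \left(-6 + k\right)^{2} \sqrt{k} = \sqrt{k} \left(-6 + k\right)^{2}$)
$h{\left(-8 \right)} 76 - 101 = \sqrt{-8} \left(-6 - 8\right)^{2} \cdot 76 - 101 = 2 i \sqrt{2} \left(-14\right)^{2} \cdot 76 - 101 = 2 i \sqrt{2} \cdot 196 \cdot 76 - 101 = 392 i \sqrt{2} \cdot 76 - 101 = 29792 i \sqrt{2} - 101 = -101 + 29792 i \sqrt{2}$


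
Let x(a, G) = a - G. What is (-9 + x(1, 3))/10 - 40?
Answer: -411/10 ≈ -41.100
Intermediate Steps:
(-9 + x(1, 3))/10 - 40 = (-9 + (1 - 1*3))/10 - 40 = (-9 + (1 - 3))*(1/10) - 40 = (-9 - 2)*(1/10) - 40 = -11*1/10 - 40 = -11/10 - 40 = -411/10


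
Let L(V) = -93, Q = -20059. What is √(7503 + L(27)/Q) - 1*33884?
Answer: -33884 + 3*√335437229270/20059 ≈ -33797.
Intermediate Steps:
√(7503 + L(27)/Q) - 1*33884 = √(7503 - 93/(-20059)) - 1*33884 = √(7503 - 93*(-1/20059)) - 33884 = √(7503 + 93/20059) - 33884 = √(150502770/20059) - 33884 = 3*√335437229270/20059 - 33884 = -33884 + 3*√335437229270/20059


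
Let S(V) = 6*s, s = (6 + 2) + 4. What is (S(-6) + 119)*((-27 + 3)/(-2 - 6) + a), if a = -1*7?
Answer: -764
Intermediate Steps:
s = 12 (s = 8 + 4 = 12)
a = -7
S(V) = 72 (S(V) = 6*12 = 72)
(S(-6) + 119)*((-27 + 3)/(-2 - 6) + a) = (72 + 119)*((-27 + 3)/(-2 - 6) - 7) = 191*(-24/(-8) - 7) = 191*(-24*(-⅛) - 7) = 191*(3 - 7) = 191*(-4) = -764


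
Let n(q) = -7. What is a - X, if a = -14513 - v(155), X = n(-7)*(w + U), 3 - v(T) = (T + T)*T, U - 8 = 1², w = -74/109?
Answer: 3661555/109 ≈ 33592.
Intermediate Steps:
w = -74/109 (w = -74*1/109 = -74/109 ≈ -0.67890)
U = 9 (U = 8 + 1² = 8 + 1 = 9)
v(T) = 3 - 2*T² (v(T) = 3 - (T + T)*T = 3 - 2*T*T = 3 - 2*T²)
X = -6349/109 (X = -7*(-74/109 + 9) = -7*907/109 = -6349/109 ≈ -58.248)
a = 33534 (a = -14513 - (3 - 2*155²) = -14513 - (3 - 2*24025) = -14513 - (3 - 48050) = -14513 - 1*(-48047) = -14513 + 48047 = 33534)
a - X = 33534 - 1*(-6349/109) = 33534 + 6349/109 = 3661555/109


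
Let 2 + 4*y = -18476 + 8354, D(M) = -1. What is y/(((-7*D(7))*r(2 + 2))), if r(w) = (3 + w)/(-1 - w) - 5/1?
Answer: 12655/224 ≈ 56.496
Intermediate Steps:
r(w) = -5 + (3 + w)/(-1 - w) (r(w) = (3 + w)/(-1 - w) - 5*1 = (3 + w)/(-1 - w) - 5 = -5 + (3 + w)/(-1 - w))
y = -2531 (y = -1/2 + (-18476 + 8354)/4 = -1/2 + (1/4)*(-10122) = -1/2 - 5061/2 = -2531)
y/(((-7*D(7))*r(2 + 2))) = -2531*(1 + (2 + 2))/(14*(-4 - 3*(2 + 2))) = -2531*(1 + 4)/(14*(-4 - 3*4)) = -2531*5/(14*(-4 - 12)) = -2531/(7*(2*(1/5)*(-16))) = -2531/(7*(-32/5)) = -2531/(-224/5) = -2531*(-5/224) = 12655/224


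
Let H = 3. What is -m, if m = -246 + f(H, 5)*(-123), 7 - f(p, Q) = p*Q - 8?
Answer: 246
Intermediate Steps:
f(p, Q) = 15 - Q*p (f(p, Q) = 7 - (p*Q - 8) = 7 - (Q*p - 8) = 7 - (-8 + Q*p) = 7 + (8 - Q*p) = 15 - Q*p)
m = -246 (m = -246 + (15 - 1*5*3)*(-123) = -246 + (15 - 15)*(-123) = -246 + 0*(-123) = -246 + 0 = -246)
-m = -1*(-246) = 246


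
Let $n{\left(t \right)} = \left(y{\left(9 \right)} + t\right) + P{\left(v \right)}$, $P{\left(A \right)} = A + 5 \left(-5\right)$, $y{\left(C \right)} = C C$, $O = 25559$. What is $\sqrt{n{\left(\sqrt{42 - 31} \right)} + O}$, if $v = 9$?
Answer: $\sqrt{25624 + \sqrt{11}} \approx 160.09$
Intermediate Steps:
$y{\left(C \right)} = C^{2}$
$P{\left(A \right)} = -25 + A$ ($P{\left(A \right)} = A - 25 = -25 + A$)
$n{\left(t \right)} = 65 + t$ ($n{\left(t \right)} = \left(9^{2} + t\right) + \left(-25 + 9\right) = \left(81 + t\right) - 16 = 65 + t$)
$\sqrt{n{\left(\sqrt{42 - 31} \right)} + O} = \sqrt{\left(65 + \sqrt{42 - 31}\right) + 25559} = \sqrt{\left(65 + \sqrt{11}\right) + 25559} = \sqrt{25624 + \sqrt{11}}$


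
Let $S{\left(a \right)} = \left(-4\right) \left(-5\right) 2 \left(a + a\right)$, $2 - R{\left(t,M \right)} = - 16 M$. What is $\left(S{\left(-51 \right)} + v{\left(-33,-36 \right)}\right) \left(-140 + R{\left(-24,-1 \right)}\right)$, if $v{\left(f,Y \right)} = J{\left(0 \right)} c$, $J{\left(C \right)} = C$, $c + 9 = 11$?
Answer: $628320$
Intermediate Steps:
$c = 2$ ($c = -9 + 11 = 2$)
$R{\left(t,M \right)} = 2 + 16 M$ ($R{\left(t,M \right)} = 2 - - 16 M = 2 + 16 M$)
$v{\left(f,Y \right)} = 0$ ($v{\left(f,Y \right)} = 0 \cdot 2 = 0$)
$S{\left(a \right)} = 80 a$ ($S{\left(a \right)} = 20 \cdot 2 \cdot 2 a = 40 \cdot 2 a = 80 a$)
$\left(S{\left(-51 \right)} + v{\left(-33,-36 \right)}\right) \left(-140 + R{\left(-24,-1 \right)}\right) = \left(80 \left(-51\right) + 0\right) \left(-140 + \left(2 + 16 \left(-1\right)\right)\right) = \left(-4080 + 0\right) \left(-140 + \left(2 - 16\right)\right) = - 4080 \left(-140 - 14\right) = \left(-4080\right) \left(-154\right) = 628320$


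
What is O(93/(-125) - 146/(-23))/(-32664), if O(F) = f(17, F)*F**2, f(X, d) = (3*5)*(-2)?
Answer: 259564321/8999612500 ≈ 0.028842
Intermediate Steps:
f(X, d) = -30 (f(X, d) = 15*(-2) = -30)
O(F) = -30*F**2
O(93/(-125) - 146/(-23))/(-32664) = -30*(93/(-125) - 146/(-23))**2/(-32664) = -30*(93*(-1/125) - 146*(-1/23))**2*(-1/32664) = -30*(-93/125 + 146/23)**2*(-1/32664) = -30*(16111/2875)**2*(-1/32664) = -30*259564321/8265625*(-1/32664) = -1557385926/1653125*(-1/32664) = 259564321/8999612500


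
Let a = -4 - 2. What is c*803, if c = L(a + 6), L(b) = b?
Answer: 0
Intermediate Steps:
a = -6
c = 0 (c = -6 + 6 = 0)
c*803 = 0*803 = 0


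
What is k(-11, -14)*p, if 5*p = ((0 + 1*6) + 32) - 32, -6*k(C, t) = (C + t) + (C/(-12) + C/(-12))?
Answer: 139/30 ≈ 4.6333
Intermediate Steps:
k(C, t) = -5*C/36 - t/6 (k(C, t) = -((C + t) + (C/(-12) + C/(-12)))/6 = -((C + t) + (C*(-1/12) + C*(-1/12)))/6 = -((C + t) + (-C/12 - C/12))/6 = -((C + t) - C/6)/6 = -(t + 5*C/6)/6 = -5*C/36 - t/6)
p = 6/5 (p = (((0 + 1*6) + 32) - 32)/5 = (((0 + 6) + 32) - 32)/5 = ((6 + 32) - 32)/5 = (38 - 32)/5 = (⅕)*6 = 6/5 ≈ 1.2000)
k(-11, -14)*p = (-5/36*(-11) - ⅙*(-14))*(6/5) = (55/36 + 7/3)*(6/5) = (139/36)*(6/5) = 139/30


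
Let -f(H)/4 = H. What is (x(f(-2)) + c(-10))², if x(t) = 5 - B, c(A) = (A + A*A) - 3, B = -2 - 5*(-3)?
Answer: 6241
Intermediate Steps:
f(H) = -4*H
B = 13 (B = -2 + 15 = 13)
c(A) = -3 + A + A² (c(A) = (A + A²) - 3 = -3 + A + A²)
x(t) = -8 (x(t) = 5 - 1*13 = 5 - 13 = -8)
(x(f(-2)) + c(-10))² = (-8 + (-3 - 10 + (-10)²))² = (-8 + (-3 - 10 + 100))² = (-8 + 87)² = 79² = 6241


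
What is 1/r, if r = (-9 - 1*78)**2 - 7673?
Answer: -1/104 ≈ -0.0096154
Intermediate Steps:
r = -104 (r = (-9 - 78)**2 - 7673 = (-87)**2 - 7673 = 7569 - 7673 = -104)
1/r = 1/(-104) = -1/104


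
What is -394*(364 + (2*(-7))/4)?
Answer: -142037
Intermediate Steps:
-394*(364 + (2*(-7))/4) = -394*(364 - 14*¼) = -394*(364 - 7/2) = -394*721/2 = -142037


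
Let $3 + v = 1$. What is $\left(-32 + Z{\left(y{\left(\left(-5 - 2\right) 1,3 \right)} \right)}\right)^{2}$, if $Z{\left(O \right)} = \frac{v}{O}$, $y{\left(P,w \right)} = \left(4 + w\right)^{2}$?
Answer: $\frac{2464900}{2401} \approx 1026.6$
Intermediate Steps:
$v = -2$ ($v = -3 + 1 = -2$)
$Z{\left(O \right)} = - \frac{2}{O}$
$\left(-32 + Z{\left(y{\left(\left(-5 - 2\right) 1,3 \right)} \right)}\right)^{2} = \left(-32 - \frac{2}{\left(4 + 3\right)^{2}}\right)^{2} = \left(-32 - \frac{2}{7^{2}}\right)^{2} = \left(-32 - \frac{2}{49}\right)^{2} = \left(- \frac{1570}{49}\right)^{2} = \frac{2464900}{2401}$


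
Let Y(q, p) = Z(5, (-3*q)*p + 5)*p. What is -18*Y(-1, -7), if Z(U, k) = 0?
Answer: 0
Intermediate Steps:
Y(q, p) = 0 (Y(q, p) = 0*p = 0)
-18*Y(-1, -7) = -18*0 = 0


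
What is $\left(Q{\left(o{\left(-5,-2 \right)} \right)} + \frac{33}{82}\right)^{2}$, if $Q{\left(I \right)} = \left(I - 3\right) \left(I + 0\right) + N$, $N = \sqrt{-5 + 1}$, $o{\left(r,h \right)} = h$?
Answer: $\frac{700713}{6724} + \frac{1706 i}{41} \approx 104.21 + 41.61 i$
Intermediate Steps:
$N = 2 i$ ($N = \sqrt{-4} = 2 i \approx 2.0 i$)
$Q{\left(I \right)} = 2 i + I \left(-3 + I\right)$ ($Q{\left(I \right)} = \left(I - 3\right) \left(I + 0\right) + 2 i = \left(-3 + I\right) I + 2 i = I \left(-3 + I\right) + 2 i = 2 i + I \left(-3 + I\right)$)
$\left(Q{\left(o{\left(-5,-2 \right)} \right)} + \frac{33}{82}\right)^{2} = \left(\left(\left(-2\right)^{2} - -6 + 2 i\right) + \frac{33}{82}\right)^{2} = \left(\left(4 + 6 + 2 i\right) + 33 \cdot \frac{1}{82}\right)^{2} = \left(\left(10 + 2 i\right) + \frac{33}{82}\right)^{2} = \left(\frac{853}{82} + 2 i\right)^{2}$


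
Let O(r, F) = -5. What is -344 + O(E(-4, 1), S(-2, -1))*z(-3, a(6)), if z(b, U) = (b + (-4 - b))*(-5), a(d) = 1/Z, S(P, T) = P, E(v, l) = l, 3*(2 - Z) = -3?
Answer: -444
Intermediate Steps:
Z = 3 (Z = 2 - 1/3*(-3) = 2 + 1 = 3)
a(d) = 1/3
z(b, U) = 20 (z(b, U) = -4*(-5) = 20)
-344 + O(E(-4, 1), S(-2, -1))*z(-3, a(6)) = -344 - 5*20 = -344 - 100 = -444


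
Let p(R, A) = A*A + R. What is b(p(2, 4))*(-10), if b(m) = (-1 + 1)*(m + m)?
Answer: 0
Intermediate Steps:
p(R, A) = R + A**2 (p(R, A) = A**2 + R = R + A**2)
b(m) = 0 (b(m) = 0*(2*m) = 0)
b(p(2, 4))*(-10) = 0*(-10) = 0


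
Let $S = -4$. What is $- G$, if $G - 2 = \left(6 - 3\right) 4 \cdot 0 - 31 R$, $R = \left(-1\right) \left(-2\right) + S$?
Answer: $-64$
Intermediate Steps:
$R = -2$ ($R = \left(-1\right) \left(-2\right) - 4 = 2 - 4 = -2$)
$G = 64$ ($G = 2 + \left(\left(6 - 3\right) 4 \cdot 0 - -62\right) = 2 + \left(3 \cdot 0 + 62\right) = 2 + \left(0 + 62\right) = 2 + 62 = 64$)
$- G = \left(-1\right) 64 = -64$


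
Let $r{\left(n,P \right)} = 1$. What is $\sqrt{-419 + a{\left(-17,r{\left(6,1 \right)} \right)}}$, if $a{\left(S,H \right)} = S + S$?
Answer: $i \sqrt{453} \approx 21.284 i$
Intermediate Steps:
$a{\left(S,H \right)} = 2 S$
$\sqrt{-419 + a{\left(-17,r{\left(6,1 \right)} \right)}} = \sqrt{-419 + 2 \left(-17\right)} = \sqrt{-419 - 34} = \sqrt{-453} = i \sqrt{453}$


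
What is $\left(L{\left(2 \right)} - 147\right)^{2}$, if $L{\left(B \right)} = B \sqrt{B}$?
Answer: $21617 - 588 \sqrt{2} \approx 20785.0$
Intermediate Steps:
$L{\left(B \right)} = B^{\frac{3}{2}}$
$\left(L{\left(2 \right)} - 147\right)^{2} = \left(2^{\frac{3}{2}} - 147\right)^{2} = \left(2 \sqrt{2} - 147\right)^{2} = \left(-147 + 2 \sqrt{2}\right)^{2}$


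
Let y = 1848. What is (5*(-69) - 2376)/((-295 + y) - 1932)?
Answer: 2721/379 ≈ 7.1794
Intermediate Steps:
(5*(-69) - 2376)/((-295 + y) - 1932) = (5*(-69) - 2376)/((-295 + 1848) - 1932) = (-345 - 2376)/(1553 - 1932) = -2721/(-379) = -2721*(-1/379) = 2721/379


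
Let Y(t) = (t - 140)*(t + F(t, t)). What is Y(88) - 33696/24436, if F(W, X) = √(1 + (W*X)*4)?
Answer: -27963208/6109 - 52*√30977 ≈ -13730.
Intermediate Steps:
F(W, X) = √(1 + 4*W*X)
Y(t) = (-140 + t)*(t + √(1 + 4*t²)) (Y(t) = (t - 140)*(t + √(1 + 4*t*t)) = (-140 + t)*(t + √(1 + 4*t²)))
Y(88) - 33696/24436 = (88² - 140*88 - 140*√(1 + 4*88²) + 88*√(1 + 4*88²)) - 33696/24436 = (7744 - 12320 - 140*√(1 + 4*7744) + 88*√(1 + 4*7744)) - 33696*1/24436 = (7744 - 12320 - 140*√(1 + 30976) + 88*√(1 + 30976)) - 8424/6109 = (7744 - 12320 - 140*√30977 + 88*√30977) - 8424/6109 = (-4576 - 52*√30977) - 8424/6109 = -27963208/6109 - 52*√30977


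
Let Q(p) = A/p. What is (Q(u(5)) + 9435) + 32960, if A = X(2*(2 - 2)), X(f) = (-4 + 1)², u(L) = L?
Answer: 211984/5 ≈ 42397.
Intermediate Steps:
X(f) = 9 (X(f) = (-3)² = 9)
A = 9
Q(p) = 9/p
(Q(u(5)) + 9435) + 32960 = (9/5 + 9435) + 32960 = 47184/5 + 32960 = 211984/5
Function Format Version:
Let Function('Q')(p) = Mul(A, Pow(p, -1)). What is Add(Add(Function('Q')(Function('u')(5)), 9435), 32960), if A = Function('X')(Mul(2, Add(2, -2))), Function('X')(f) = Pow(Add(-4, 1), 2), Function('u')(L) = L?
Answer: Rational(211984, 5) ≈ 42397.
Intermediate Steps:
Function('X')(f) = 9 (Function('X')(f) = Pow(-3, 2) = 9)
A = 9
Function('Q')(p) = Mul(9, Pow(p, -1))
Add(Add(Function('Q')(Function('u')(5)), 9435), 32960) = Add(Add(Mul(9, Pow(5, -1)), 9435), 32960) = Add(Add(Mul(9, Rational(1, 5)), 9435), 32960) = Add(Add(Rational(9, 5), 9435), 32960) = Add(Rational(47184, 5), 32960) = Rational(211984, 5)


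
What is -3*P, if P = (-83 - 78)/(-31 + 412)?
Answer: 161/127 ≈ 1.2677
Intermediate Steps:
P = -161/381 ≈ -0.42257
-3*P = -3*(-161/381) = 161/127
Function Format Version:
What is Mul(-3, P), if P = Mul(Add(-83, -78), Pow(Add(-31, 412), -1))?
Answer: Rational(161, 127) ≈ 1.2677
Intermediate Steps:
P = Rational(-161, 381) (P = Mul(-161, Pow(381, -1)) = Mul(-161, Rational(1, 381)) = Rational(-161, 381) ≈ -0.42257)
Mul(-3, P) = Mul(-3, Rational(-161, 381)) = Rational(161, 127)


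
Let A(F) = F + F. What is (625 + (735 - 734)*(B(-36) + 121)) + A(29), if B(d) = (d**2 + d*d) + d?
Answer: 3360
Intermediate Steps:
B(d) = d + 2*d**2 (B(d) = (d**2 + d**2) + d = 2*d**2 + d = d + 2*d**2)
A(F) = 2*F
(625 + (735 - 734)*(B(-36) + 121)) + A(29) = (625 + (735 - 734)*(-36*(1 + 2*(-36)) + 121)) + 2*29 = (625 + 1*(-36*(1 - 72) + 121)) + 58 = (625 + 1*(-36*(-71) + 121)) + 58 = (625 + 1*(2556 + 121)) + 58 = (625 + 1*2677) + 58 = (625 + 2677) + 58 = 3302 + 58 = 3360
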